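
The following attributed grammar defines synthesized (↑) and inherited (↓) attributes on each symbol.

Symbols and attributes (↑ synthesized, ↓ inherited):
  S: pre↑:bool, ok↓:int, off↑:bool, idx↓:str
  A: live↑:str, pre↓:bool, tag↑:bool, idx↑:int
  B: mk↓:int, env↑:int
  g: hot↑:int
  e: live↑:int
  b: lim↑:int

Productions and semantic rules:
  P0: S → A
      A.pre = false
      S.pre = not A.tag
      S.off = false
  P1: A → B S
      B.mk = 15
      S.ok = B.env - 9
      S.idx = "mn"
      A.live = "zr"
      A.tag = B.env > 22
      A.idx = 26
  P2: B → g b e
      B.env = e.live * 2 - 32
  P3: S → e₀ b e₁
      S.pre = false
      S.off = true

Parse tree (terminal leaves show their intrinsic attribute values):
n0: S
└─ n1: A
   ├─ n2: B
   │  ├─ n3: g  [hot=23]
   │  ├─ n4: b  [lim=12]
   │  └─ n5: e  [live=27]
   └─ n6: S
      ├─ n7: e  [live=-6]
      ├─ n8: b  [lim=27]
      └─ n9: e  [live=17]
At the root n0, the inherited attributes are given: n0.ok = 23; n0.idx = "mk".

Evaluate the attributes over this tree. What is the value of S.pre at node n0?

1. n0.ok = 23  [given at root]
2. n0.idx = "mk"  [given at root]
3. n1.pre = false  [false]
4. n2.mk = 15  [15]
5. n3.hot = 23  [terminal]
6. n4.lim = 12  [terminal]
7. n5.live = 27  [terminal]
8. n2.env = 22  [e.live * 2 - 32]
9. n6.ok = 13  [B.env - 9]
10. n6.idx = "mn"  ["mn"]
11. n7.live = -6  [terminal]
12. n8.lim = 27  [terminal]
13. n9.live = 17  [terminal]
14. n6.pre = false  [false]
15. n6.off = true  [true]
16. n1.live = "zr"  ["zr"]
17. n1.tag = false  [B.env > 22]
18. n1.idx = 26  [26]
19. n0.pre = true  [not A.tag]
20. n0.off = false  [false]

true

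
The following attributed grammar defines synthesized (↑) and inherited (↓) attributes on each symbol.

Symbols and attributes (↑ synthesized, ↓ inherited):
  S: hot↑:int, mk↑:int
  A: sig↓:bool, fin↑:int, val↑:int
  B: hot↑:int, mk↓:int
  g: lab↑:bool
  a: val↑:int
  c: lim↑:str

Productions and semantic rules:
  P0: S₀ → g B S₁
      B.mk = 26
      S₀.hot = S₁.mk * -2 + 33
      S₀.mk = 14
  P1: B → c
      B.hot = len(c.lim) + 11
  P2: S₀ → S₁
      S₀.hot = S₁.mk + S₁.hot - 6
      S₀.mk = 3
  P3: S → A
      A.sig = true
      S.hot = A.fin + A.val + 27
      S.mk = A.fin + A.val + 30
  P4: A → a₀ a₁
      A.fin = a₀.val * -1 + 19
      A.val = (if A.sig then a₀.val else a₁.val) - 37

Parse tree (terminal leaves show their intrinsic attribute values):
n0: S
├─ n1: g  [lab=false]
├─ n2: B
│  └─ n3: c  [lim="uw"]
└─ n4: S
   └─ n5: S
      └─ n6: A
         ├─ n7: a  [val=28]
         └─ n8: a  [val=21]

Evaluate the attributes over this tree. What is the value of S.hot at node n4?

1. n1.lab = false  [terminal]
2. n2.mk = 26  [26]
3. n3.lim = "uw"  [terminal]
4. n2.hot = 13  [len(c.lim) + 11]
5. n6.sig = true  [true]
6. n7.val = 28  [terminal]
7. n8.val = 21  [terminal]
8. n6.fin = -9  [a₀.val * -1 + 19]
9. n6.val = -9  [(if A.sig then a₀.val else a₁.val) - 37]
10. n5.hot = 9  [A.fin + A.val + 27]
11. n5.mk = 12  [A.fin + A.val + 30]
12. n4.hot = 15  [S₁.mk + S₁.hot - 6]
13. n4.mk = 3  [3]
14. n0.hot = 27  [S₁.mk * -2 + 33]
15. n0.mk = 14  [14]

15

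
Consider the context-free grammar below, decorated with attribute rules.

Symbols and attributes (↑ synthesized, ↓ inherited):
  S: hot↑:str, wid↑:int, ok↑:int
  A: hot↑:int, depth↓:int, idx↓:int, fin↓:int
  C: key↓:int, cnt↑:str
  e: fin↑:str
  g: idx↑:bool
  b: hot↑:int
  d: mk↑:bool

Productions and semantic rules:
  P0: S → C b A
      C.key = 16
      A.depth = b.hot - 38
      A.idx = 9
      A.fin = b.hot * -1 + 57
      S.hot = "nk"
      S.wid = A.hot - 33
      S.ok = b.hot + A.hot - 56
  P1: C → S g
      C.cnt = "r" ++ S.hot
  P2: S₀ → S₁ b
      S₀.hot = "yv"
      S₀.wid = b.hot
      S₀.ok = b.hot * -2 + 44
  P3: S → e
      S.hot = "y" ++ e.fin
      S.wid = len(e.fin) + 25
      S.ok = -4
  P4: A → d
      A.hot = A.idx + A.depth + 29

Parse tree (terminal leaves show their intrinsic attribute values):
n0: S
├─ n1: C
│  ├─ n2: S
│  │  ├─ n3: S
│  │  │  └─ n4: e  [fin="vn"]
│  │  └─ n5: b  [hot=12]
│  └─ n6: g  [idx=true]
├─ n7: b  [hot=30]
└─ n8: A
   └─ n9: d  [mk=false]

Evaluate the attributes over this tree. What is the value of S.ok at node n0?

1. n1.key = 16  [16]
2. n4.fin = "vn"  [terminal]
3. n3.hot = "yvn"  ["y" ++ e.fin]
4. n3.wid = 27  [len(e.fin) + 25]
5. n3.ok = -4  [-4]
6. n5.hot = 12  [terminal]
7. n2.hot = "yv"  ["yv"]
8. n2.wid = 12  [b.hot]
9. n2.ok = 20  [b.hot * -2 + 44]
10. n6.idx = true  [terminal]
11. n1.cnt = "ryv"  ["r" ++ S.hot]
12. n7.hot = 30  [terminal]
13. n8.depth = -8  [b.hot - 38]
14. n8.idx = 9  [9]
15. n8.fin = 27  [b.hot * -1 + 57]
16. n9.mk = false  [terminal]
17. n8.hot = 30  [A.idx + A.depth + 29]
18. n0.hot = "nk"  ["nk"]
19. n0.wid = -3  [A.hot - 33]
20. n0.ok = 4  [b.hot + A.hot - 56]

4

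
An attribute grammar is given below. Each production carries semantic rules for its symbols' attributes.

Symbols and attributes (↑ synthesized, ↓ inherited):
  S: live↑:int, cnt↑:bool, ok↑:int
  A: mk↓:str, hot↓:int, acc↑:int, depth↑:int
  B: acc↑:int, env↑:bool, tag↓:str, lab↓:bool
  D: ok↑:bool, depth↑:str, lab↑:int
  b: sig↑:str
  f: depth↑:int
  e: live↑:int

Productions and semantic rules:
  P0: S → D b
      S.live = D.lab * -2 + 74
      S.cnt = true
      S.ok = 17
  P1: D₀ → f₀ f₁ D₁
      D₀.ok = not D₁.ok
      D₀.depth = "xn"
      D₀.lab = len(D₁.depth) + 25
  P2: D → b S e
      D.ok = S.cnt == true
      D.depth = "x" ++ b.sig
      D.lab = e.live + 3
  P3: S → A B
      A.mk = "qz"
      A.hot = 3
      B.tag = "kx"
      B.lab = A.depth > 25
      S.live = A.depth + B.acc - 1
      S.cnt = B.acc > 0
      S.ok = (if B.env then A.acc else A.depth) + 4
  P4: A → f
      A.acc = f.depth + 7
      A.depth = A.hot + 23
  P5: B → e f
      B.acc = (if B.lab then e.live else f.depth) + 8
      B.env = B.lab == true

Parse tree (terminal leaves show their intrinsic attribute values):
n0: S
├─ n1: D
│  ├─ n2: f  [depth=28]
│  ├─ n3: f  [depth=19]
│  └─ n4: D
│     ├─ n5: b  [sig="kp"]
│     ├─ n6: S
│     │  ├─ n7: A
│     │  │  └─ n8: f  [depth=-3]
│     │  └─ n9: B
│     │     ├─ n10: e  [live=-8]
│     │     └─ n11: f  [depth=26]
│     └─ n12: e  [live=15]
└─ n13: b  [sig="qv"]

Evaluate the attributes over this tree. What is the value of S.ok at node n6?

1. n2.depth = 28  [terminal]
2. n3.depth = 19  [terminal]
3. n5.sig = "kp"  [terminal]
4. n7.mk = "qz"  ["qz"]
5. n7.hot = 3  [3]
6. n8.depth = -3  [terminal]
7. n7.acc = 4  [f.depth + 7]
8. n7.depth = 26  [A.hot + 23]
9. n9.tag = "kx"  ["kx"]
10. n9.lab = true  [A.depth > 25]
11. n10.live = -8  [terminal]
12. n11.depth = 26  [terminal]
13. n9.acc = 0  [(if B.lab then e.live else f.depth) + 8]
14. n9.env = true  [B.lab == true]
15. n6.live = 25  [A.depth + B.acc - 1]
16. n6.cnt = false  [B.acc > 0]
17. n6.ok = 8  [(if B.env then A.acc else A.depth) + 4]
18. n12.live = 15  [terminal]
19. n4.ok = false  [S.cnt == true]
20. n4.depth = "xkp"  ["x" ++ b.sig]
21. n4.lab = 18  [e.live + 3]
22. n1.ok = true  [not D₁.ok]
23. n1.depth = "xn"  ["xn"]
24. n1.lab = 28  [len(D₁.depth) + 25]
25. n13.sig = "qv"  [terminal]
26. n0.live = 18  [D.lab * -2 + 74]
27. n0.cnt = true  [true]
28. n0.ok = 17  [17]

8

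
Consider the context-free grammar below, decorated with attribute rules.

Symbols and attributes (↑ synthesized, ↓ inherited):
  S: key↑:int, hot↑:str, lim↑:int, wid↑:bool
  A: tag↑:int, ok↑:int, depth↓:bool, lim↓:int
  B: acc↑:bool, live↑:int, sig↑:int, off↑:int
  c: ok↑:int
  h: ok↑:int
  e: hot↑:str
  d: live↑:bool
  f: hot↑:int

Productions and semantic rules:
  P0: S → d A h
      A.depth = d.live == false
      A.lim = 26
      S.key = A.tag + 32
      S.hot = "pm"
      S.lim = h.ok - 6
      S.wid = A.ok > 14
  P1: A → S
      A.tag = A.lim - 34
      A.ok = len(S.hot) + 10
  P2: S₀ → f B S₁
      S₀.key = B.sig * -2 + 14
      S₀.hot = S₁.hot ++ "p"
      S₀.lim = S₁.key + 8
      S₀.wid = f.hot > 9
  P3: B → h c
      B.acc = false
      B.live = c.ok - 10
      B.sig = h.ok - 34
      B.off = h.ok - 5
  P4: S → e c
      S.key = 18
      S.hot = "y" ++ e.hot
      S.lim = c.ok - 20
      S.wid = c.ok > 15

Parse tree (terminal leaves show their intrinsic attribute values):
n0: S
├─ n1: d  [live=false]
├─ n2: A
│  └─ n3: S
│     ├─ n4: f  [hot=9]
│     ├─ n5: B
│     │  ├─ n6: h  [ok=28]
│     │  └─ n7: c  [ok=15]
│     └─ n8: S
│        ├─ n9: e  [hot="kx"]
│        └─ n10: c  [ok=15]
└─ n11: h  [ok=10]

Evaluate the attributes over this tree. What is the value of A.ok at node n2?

1. n1.live = false  [terminal]
2. n2.depth = true  [d.live == false]
3. n2.lim = 26  [26]
4. n4.hot = 9  [terminal]
5. n6.ok = 28  [terminal]
6. n7.ok = 15  [terminal]
7. n5.acc = false  [false]
8. n5.live = 5  [c.ok - 10]
9. n5.sig = -6  [h.ok - 34]
10. n5.off = 23  [h.ok - 5]
11. n9.hot = "kx"  [terminal]
12. n10.ok = 15  [terminal]
13. n8.key = 18  [18]
14. n8.hot = "ykx"  ["y" ++ e.hot]
15. n8.lim = -5  [c.ok - 20]
16. n8.wid = false  [c.ok > 15]
17. n3.key = 26  [B.sig * -2 + 14]
18. n3.hot = "ykxp"  [S₁.hot ++ "p"]
19. n3.lim = 26  [S₁.key + 8]
20. n3.wid = false  [f.hot > 9]
21. n2.tag = -8  [A.lim - 34]
22. n2.ok = 14  [len(S.hot) + 10]
23. n11.ok = 10  [terminal]
24. n0.key = 24  [A.tag + 32]
25. n0.hot = "pm"  ["pm"]
26. n0.lim = 4  [h.ok - 6]
27. n0.wid = false  [A.ok > 14]

14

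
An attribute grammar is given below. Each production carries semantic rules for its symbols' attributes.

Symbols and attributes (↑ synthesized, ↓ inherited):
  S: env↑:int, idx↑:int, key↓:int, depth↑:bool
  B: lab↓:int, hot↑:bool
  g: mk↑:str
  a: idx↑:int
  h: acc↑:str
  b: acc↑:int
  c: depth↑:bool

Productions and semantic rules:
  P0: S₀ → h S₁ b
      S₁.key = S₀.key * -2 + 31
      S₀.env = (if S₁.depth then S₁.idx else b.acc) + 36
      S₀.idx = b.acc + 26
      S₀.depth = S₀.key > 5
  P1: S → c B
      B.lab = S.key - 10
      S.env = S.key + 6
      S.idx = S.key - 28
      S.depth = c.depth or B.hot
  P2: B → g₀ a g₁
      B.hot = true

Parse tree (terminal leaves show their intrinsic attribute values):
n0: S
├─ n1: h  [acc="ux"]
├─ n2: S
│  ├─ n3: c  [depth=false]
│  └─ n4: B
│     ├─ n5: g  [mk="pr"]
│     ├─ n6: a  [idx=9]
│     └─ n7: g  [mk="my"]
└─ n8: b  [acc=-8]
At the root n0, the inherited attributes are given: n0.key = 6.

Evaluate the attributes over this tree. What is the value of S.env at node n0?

27

1. n0.key = 6  [given at root]
2. n1.acc = "ux"  [terminal]
3. n2.key = 19  [S₀.key * -2 + 31]
4. n3.depth = false  [terminal]
5. n4.lab = 9  [S.key - 10]
6. n5.mk = "pr"  [terminal]
7. n6.idx = 9  [terminal]
8. n7.mk = "my"  [terminal]
9. n4.hot = true  [true]
10. n2.env = 25  [S.key + 6]
11. n2.idx = -9  [S.key - 28]
12. n2.depth = true  [c.depth or B.hot]
13. n8.acc = -8  [terminal]
14. n0.env = 27  [(if S₁.depth then S₁.idx else b.acc) + 36]
15. n0.idx = 18  [b.acc + 26]
16. n0.depth = true  [S₀.key > 5]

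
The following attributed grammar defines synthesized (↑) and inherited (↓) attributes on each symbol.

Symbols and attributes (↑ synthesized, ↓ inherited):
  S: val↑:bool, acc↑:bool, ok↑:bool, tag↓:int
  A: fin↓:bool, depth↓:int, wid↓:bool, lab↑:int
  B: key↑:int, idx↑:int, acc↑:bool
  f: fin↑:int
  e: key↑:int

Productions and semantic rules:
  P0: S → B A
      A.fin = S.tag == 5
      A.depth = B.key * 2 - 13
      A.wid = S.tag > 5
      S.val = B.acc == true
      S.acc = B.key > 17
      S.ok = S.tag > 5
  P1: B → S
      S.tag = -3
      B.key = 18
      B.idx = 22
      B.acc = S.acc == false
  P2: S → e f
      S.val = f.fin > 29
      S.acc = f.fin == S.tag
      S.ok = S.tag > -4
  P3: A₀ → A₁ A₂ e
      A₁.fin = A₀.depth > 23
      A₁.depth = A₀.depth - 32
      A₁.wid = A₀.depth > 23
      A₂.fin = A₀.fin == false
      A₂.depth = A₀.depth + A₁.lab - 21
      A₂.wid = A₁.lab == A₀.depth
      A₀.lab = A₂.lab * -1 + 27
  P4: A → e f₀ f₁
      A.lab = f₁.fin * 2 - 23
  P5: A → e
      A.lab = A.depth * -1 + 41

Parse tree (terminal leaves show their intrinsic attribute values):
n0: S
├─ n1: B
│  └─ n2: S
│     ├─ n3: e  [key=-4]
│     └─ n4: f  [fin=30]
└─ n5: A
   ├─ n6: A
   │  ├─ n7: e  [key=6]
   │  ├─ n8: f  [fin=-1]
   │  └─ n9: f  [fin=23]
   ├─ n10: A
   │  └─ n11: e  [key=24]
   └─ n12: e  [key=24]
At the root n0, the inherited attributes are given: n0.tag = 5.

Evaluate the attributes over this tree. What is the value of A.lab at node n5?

11

1. n0.tag = 5  [given at root]
2. n2.tag = -3  [-3]
3. n3.key = -4  [terminal]
4. n4.fin = 30  [terminal]
5. n2.val = true  [f.fin > 29]
6. n2.acc = false  [f.fin == S.tag]
7. n2.ok = true  [S.tag > -4]
8. n1.key = 18  [18]
9. n1.idx = 22  [22]
10. n1.acc = true  [S.acc == false]
11. n5.fin = true  [S.tag == 5]
12. n5.depth = 23  [B.key * 2 - 13]
13. n5.wid = false  [S.tag > 5]
14. n6.fin = false  [A₀.depth > 23]
15. n6.depth = -9  [A₀.depth - 32]
16. n6.wid = false  [A₀.depth > 23]
17. n7.key = 6  [terminal]
18. n8.fin = -1  [terminal]
19. n9.fin = 23  [terminal]
20. n6.lab = 23  [f₁.fin * 2 - 23]
21. n10.fin = false  [A₀.fin == false]
22. n10.depth = 25  [A₀.depth + A₁.lab - 21]
23. n10.wid = true  [A₁.lab == A₀.depth]
24. n11.key = 24  [terminal]
25. n10.lab = 16  [A.depth * -1 + 41]
26. n12.key = 24  [terminal]
27. n5.lab = 11  [A₂.lab * -1 + 27]
28. n0.val = true  [B.acc == true]
29. n0.acc = true  [B.key > 17]
30. n0.ok = false  [S.tag > 5]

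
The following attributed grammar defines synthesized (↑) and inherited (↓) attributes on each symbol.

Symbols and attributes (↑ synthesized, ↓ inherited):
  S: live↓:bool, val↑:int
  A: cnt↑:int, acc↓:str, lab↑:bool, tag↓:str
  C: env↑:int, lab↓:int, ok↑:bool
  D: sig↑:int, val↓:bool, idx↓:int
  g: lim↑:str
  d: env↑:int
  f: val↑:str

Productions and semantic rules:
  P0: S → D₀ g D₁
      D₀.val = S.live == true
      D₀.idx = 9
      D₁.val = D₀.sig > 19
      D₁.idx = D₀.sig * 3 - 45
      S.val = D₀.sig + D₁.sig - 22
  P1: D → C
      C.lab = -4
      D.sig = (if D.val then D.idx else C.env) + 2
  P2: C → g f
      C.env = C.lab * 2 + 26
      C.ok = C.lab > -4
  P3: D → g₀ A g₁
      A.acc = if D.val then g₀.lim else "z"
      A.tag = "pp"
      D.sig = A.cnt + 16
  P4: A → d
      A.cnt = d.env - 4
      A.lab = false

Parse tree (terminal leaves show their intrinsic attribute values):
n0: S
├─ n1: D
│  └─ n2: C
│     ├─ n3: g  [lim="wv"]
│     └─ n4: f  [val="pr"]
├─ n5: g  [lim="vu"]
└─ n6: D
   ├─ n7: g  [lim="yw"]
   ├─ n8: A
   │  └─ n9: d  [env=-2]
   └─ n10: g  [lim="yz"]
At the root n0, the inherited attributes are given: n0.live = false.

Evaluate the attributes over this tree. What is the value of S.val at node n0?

8

1. n0.live = false  [given at root]
2. n1.val = false  [S.live == true]
3. n1.idx = 9  [9]
4. n2.lab = -4  [-4]
5. n3.lim = "wv"  [terminal]
6. n4.val = "pr"  [terminal]
7. n2.env = 18  [C.lab * 2 + 26]
8. n2.ok = false  [C.lab > -4]
9. n1.sig = 20  [(if D.val then D.idx else C.env) + 2]
10. n5.lim = "vu"  [terminal]
11. n6.val = true  [D₀.sig > 19]
12. n6.idx = 15  [D₀.sig * 3 - 45]
13. n7.lim = "yw"  [terminal]
14. n8.acc = "yw"  [if D.val then g₀.lim else "z"]
15. n8.tag = "pp"  ["pp"]
16. n9.env = -2  [terminal]
17. n8.cnt = -6  [d.env - 4]
18. n8.lab = false  [false]
19. n10.lim = "yz"  [terminal]
20. n6.sig = 10  [A.cnt + 16]
21. n0.val = 8  [D₀.sig + D₁.sig - 22]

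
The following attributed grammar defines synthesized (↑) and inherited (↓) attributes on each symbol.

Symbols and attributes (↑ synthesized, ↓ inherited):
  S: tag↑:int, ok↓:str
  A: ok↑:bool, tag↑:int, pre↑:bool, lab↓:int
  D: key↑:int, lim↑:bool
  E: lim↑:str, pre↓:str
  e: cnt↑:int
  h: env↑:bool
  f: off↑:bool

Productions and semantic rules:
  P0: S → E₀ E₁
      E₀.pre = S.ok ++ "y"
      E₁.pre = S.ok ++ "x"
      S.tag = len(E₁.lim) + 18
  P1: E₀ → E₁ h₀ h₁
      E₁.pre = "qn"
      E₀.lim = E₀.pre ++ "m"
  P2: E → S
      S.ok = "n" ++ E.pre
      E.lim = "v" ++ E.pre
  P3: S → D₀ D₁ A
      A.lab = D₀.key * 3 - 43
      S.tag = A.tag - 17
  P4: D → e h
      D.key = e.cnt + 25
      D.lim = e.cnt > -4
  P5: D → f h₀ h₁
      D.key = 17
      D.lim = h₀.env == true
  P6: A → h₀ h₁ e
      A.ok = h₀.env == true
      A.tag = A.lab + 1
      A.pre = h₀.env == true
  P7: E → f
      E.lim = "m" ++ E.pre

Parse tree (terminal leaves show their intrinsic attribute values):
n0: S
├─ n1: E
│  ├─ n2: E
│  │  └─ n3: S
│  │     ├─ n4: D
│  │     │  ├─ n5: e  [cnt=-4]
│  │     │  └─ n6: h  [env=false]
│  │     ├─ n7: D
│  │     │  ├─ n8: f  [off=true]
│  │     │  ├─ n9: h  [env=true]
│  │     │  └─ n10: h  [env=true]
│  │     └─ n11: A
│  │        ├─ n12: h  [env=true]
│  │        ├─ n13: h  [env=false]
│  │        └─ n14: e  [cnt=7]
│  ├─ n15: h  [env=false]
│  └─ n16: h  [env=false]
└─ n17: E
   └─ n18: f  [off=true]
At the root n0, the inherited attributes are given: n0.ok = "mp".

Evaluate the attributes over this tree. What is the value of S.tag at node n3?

1. n0.ok = "mp"  [given at root]
2. n1.pre = "mpy"  [S.ok ++ "y"]
3. n2.pre = "qn"  ["qn"]
4. n3.ok = "nqn"  ["n" ++ E.pre]
5. n5.cnt = -4  [terminal]
6. n6.env = false  [terminal]
7. n4.key = 21  [e.cnt + 25]
8. n4.lim = false  [e.cnt > -4]
9. n8.off = true  [terminal]
10. n9.env = true  [terminal]
11. n10.env = true  [terminal]
12. n7.key = 17  [17]
13. n7.lim = true  [h₀.env == true]
14. n11.lab = 20  [D₀.key * 3 - 43]
15. n12.env = true  [terminal]
16. n13.env = false  [terminal]
17. n14.cnt = 7  [terminal]
18. n11.ok = true  [h₀.env == true]
19. n11.tag = 21  [A.lab + 1]
20. n11.pre = true  [h₀.env == true]
21. n3.tag = 4  [A.tag - 17]
22. n2.lim = "vqn"  ["v" ++ E.pre]
23. n15.env = false  [terminal]
24. n16.env = false  [terminal]
25. n1.lim = "mpym"  [E₀.pre ++ "m"]
26. n17.pre = "mpx"  [S.ok ++ "x"]
27. n18.off = true  [terminal]
28. n17.lim = "mmpx"  ["m" ++ E.pre]
29. n0.tag = 22  [len(E₁.lim) + 18]

4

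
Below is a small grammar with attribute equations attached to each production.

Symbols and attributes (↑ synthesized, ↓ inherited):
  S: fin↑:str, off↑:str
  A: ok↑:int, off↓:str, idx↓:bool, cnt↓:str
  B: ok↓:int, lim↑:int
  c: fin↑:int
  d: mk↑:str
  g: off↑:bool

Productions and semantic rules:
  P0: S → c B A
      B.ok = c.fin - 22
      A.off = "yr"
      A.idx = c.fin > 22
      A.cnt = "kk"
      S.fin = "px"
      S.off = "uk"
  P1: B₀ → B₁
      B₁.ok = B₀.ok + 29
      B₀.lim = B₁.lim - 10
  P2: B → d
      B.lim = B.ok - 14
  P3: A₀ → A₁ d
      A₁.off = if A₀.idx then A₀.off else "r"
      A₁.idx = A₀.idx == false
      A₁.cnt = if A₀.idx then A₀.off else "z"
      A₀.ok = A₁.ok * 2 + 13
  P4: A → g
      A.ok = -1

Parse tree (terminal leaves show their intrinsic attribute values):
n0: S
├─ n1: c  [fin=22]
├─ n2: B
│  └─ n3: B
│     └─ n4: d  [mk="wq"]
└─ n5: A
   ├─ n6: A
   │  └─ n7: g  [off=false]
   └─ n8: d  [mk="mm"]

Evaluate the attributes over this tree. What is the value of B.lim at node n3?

1. n1.fin = 22  [terminal]
2. n2.ok = 0  [c.fin - 22]
3. n3.ok = 29  [B₀.ok + 29]
4. n4.mk = "wq"  [terminal]
5. n3.lim = 15  [B.ok - 14]
6. n2.lim = 5  [B₁.lim - 10]
7. n5.off = "yr"  ["yr"]
8. n5.idx = false  [c.fin > 22]
9. n5.cnt = "kk"  ["kk"]
10. n6.off = "r"  [if A₀.idx then A₀.off else "r"]
11. n6.idx = true  [A₀.idx == false]
12. n6.cnt = "z"  [if A₀.idx then A₀.off else "z"]
13. n7.off = false  [terminal]
14. n6.ok = -1  [-1]
15. n8.mk = "mm"  [terminal]
16. n5.ok = 11  [A₁.ok * 2 + 13]
17. n0.fin = "px"  ["px"]
18. n0.off = "uk"  ["uk"]

15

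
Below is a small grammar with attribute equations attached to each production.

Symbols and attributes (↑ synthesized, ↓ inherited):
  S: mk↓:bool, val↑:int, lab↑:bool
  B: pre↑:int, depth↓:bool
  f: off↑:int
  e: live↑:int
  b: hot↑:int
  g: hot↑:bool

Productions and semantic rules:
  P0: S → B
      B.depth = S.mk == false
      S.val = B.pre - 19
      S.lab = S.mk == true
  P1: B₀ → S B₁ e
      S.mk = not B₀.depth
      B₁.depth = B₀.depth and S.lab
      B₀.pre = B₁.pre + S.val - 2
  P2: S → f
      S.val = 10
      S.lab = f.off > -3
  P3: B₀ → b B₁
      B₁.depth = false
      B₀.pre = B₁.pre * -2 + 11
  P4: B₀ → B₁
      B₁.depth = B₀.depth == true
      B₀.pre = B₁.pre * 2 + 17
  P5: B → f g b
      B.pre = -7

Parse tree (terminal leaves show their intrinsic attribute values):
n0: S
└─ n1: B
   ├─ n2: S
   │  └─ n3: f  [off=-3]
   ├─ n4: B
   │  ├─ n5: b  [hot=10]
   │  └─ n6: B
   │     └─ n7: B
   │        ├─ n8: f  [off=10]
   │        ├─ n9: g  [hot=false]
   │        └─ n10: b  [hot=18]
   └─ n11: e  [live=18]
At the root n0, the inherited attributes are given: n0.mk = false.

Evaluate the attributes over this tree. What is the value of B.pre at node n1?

13

1. n0.mk = false  [given at root]
2. n1.depth = true  [S.mk == false]
3. n2.mk = false  [not B₀.depth]
4. n3.off = -3  [terminal]
5. n2.val = 10  [10]
6. n2.lab = false  [f.off > -3]
7. n4.depth = false  [B₀.depth and S.lab]
8. n5.hot = 10  [terminal]
9. n6.depth = false  [false]
10. n7.depth = false  [B₀.depth == true]
11. n8.off = 10  [terminal]
12. n9.hot = false  [terminal]
13. n10.hot = 18  [terminal]
14. n7.pre = -7  [-7]
15. n6.pre = 3  [B₁.pre * 2 + 17]
16. n4.pre = 5  [B₁.pre * -2 + 11]
17. n11.live = 18  [terminal]
18. n1.pre = 13  [B₁.pre + S.val - 2]
19. n0.val = -6  [B.pre - 19]
20. n0.lab = false  [S.mk == true]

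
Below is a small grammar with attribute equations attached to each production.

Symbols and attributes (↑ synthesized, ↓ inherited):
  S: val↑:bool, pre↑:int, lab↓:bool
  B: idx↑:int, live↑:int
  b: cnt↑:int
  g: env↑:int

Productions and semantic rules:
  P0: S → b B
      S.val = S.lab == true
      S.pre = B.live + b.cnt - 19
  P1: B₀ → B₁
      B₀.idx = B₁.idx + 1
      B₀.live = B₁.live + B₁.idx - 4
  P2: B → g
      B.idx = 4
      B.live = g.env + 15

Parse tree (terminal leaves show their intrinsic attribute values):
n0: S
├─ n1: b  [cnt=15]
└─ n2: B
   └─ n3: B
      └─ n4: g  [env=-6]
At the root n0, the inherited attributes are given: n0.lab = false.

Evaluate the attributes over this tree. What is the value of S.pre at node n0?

1. n0.lab = false  [given at root]
2. n1.cnt = 15  [terminal]
3. n4.env = -6  [terminal]
4. n3.idx = 4  [4]
5. n3.live = 9  [g.env + 15]
6. n2.idx = 5  [B₁.idx + 1]
7. n2.live = 9  [B₁.live + B₁.idx - 4]
8. n0.val = false  [S.lab == true]
9. n0.pre = 5  [B.live + b.cnt - 19]

5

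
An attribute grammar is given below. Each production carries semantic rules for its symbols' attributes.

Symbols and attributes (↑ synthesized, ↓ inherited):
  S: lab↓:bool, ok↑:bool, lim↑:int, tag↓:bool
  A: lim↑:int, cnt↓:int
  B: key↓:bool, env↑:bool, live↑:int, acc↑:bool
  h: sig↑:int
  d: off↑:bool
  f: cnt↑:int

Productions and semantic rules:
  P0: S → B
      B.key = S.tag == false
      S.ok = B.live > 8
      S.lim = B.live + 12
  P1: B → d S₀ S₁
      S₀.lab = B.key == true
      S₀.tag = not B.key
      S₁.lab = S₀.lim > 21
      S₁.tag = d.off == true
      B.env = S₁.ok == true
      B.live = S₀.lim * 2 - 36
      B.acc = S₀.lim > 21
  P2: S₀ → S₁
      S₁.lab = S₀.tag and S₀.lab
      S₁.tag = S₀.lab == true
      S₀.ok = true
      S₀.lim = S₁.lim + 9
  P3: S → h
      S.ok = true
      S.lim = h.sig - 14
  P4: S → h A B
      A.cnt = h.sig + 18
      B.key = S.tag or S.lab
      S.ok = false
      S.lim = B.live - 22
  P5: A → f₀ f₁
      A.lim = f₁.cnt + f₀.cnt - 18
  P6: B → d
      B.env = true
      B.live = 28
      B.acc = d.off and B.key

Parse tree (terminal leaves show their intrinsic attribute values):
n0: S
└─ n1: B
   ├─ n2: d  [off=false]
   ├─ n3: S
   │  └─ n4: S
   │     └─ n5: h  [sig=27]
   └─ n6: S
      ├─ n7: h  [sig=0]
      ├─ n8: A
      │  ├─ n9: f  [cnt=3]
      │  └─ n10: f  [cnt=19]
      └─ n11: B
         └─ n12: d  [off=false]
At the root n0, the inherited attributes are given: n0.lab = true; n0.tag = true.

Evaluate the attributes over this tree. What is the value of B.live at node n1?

1. n0.lab = true  [given at root]
2. n0.tag = true  [given at root]
3. n1.key = false  [S.tag == false]
4. n2.off = false  [terminal]
5. n3.lab = false  [B.key == true]
6. n3.tag = true  [not B.key]
7. n4.lab = false  [S₀.tag and S₀.lab]
8. n4.tag = false  [S₀.lab == true]
9. n5.sig = 27  [terminal]
10. n4.ok = true  [true]
11. n4.lim = 13  [h.sig - 14]
12. n3.ok = true  [true]
13. n3.lim = 22  [S₁.lim + 9]
14. n6.lab = true  [S₀.lim > 21]
15. n6.tag = false  [d.off == true]
16. n7.sig = 0  [terminal]
17. n8.cnt = 18  [h.sig + 18]
18. n9.cnt = 3  [terminal]
19. n10.cnt = 19  [terminal]
20. n8.lim = 4  [f₁.cnt + f₀.cnt - 18]
21. n11.key = true  [S.tag or S.lab]
22. n12.off = false  [terminal]
23. n11.env = true  [true]
24. n11.live = 28  [28]
25. n11.acc = false  [d.off and B.key]
26. n6.ok = false  [false]
27. n6.lim = 6  [B.live - 22]
28. n1.env = false  [S₁.ok == true]
29. n1.live = 8  [S₀.lim * 2 - 36]
30. n1.acc = true  [S₀.lim > 21]
31. n0.ok = false  [B.live > 8]
32. n0.lim = 20  [B.live + 12]

8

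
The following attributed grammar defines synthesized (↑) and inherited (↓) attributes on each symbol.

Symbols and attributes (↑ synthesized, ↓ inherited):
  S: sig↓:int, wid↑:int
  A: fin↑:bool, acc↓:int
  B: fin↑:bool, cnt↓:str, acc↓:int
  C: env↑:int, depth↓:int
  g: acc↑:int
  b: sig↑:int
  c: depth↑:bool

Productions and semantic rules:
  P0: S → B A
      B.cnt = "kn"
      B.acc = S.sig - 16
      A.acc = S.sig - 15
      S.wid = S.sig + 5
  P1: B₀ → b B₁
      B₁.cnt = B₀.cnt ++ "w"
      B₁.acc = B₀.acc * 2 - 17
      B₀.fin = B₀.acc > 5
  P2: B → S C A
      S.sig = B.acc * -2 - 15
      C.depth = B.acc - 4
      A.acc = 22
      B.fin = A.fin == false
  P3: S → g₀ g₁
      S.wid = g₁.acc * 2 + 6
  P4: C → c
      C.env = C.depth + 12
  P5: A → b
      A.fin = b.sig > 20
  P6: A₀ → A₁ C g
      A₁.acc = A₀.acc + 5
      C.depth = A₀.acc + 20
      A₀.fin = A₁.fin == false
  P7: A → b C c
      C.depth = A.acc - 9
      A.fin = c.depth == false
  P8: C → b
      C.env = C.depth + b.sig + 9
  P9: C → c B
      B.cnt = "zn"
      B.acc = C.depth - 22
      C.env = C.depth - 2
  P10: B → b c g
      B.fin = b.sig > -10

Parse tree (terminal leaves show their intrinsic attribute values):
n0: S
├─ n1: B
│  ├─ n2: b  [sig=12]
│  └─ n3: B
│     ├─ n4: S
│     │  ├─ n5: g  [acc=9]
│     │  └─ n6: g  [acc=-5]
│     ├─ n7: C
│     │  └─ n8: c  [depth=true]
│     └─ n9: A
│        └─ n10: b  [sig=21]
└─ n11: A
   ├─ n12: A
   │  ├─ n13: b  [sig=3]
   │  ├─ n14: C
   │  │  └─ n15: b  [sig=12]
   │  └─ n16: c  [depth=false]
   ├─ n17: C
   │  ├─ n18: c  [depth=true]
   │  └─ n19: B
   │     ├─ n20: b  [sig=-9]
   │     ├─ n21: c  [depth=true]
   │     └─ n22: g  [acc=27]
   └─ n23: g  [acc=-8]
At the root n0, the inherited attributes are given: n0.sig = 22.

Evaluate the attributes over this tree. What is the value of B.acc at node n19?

5

1. n0.sig = 22  [given at root]
2. n1.cnt = "kn"  ["kn"]
3. n1.acc = 6  [S.sig - 16]
4. n2.sig = 12  [terminal]
5. n3.cnt = "knw"  [B₀.cnt ++ "w"]
6. n3.acc = -5  [B₀.acc * 2 - 17]
7. n4.sig = -5  [B.acc * -2 - 15]
8. n5.acc = 9  [terminal]
9. n6.acc = -5  [terminal]
10. n4.wid = -4  [g₁.acc * 2 + 6]
11. n7.depth = -9  [B.acc - 4]
12. n8.depth = true  [terminal]
13. n7.env = 3  [C.depth + 12]
14. n9.acc = 22  [22]
15. n10.sig = 21  [terminal]
16. n9.fin = true  [b.sig > 20]
17. n3.fin = false  [A.fin == false]
18. n1.fin = true  [B₀.acc > 5]
19. n11.acc = 7  [S.sig - 15]
20. n12.acc = 12  [A₀.acc + 5]
21. n13.sig = 3  [terminal]
22. n14.depth = 3  [A.acc - 9]
23. n15.sig = 12  [terminal]
24. n14.env = 24  [C.depth + b.sig + 9]
25. n16.depth = false  [terminal]
26. n12.fin = true  [c.depth == false]
27. n17.depth = 27  [A₀.acc + 20]
28. n18.depth = true  [terminal]
29. n19.cnt = "zn"  ["zn"]
30. n19.acc = 5  [C.depth - 22]
31. n20.sig = -9  [terminal]
32. n21.depth = true  [terminal]
33. n22.acc = 27  [terminal]
34. n19.fin = true  [b.sig > -10]
35. n17.env = 25  [C.depth - 2]
36. n23.acc = -8  [terminal]
37. n11.fin = false  [A₁.fin == false]
38. n0.wid = 27  [S.sig + 5]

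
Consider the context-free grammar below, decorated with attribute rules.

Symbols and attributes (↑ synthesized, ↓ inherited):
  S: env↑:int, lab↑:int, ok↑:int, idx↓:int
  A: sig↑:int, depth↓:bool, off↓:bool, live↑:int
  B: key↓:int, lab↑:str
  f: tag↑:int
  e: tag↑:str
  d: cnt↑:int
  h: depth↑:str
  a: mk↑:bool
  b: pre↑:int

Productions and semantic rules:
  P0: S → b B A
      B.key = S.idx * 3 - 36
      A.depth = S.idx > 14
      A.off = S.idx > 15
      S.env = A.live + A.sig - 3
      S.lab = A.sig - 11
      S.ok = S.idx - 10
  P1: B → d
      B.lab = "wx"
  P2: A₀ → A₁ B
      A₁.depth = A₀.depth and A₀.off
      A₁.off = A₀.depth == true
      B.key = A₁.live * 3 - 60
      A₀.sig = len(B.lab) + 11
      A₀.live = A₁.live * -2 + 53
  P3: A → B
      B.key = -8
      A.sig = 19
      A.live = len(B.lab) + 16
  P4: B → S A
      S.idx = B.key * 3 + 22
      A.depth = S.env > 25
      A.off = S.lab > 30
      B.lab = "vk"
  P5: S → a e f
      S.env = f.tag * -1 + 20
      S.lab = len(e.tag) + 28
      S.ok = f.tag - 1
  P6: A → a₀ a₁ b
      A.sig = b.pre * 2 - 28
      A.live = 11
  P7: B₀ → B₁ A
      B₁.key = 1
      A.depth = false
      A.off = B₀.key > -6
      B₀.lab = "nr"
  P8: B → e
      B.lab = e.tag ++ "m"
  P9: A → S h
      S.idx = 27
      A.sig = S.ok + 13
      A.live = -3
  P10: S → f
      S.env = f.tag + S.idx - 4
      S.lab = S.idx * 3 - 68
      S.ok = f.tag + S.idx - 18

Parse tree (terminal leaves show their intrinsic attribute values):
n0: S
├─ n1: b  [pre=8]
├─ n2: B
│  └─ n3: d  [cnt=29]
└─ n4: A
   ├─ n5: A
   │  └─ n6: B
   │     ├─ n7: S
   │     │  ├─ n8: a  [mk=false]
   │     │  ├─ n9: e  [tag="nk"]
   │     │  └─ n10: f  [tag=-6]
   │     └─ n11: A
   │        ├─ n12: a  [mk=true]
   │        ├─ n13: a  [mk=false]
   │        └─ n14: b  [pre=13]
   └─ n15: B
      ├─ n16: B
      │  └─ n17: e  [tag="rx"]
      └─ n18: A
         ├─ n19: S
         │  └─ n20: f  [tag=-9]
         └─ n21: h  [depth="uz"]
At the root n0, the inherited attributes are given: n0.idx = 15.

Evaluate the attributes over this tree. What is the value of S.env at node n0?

27

1. n0.idx = 15  [given at root]
2. n1.pre = 8  [terminal]
3. n2.key = 9  [S.idx * 3 - 36]
4. n3.cnt = 29  [terminal]
5. n2.lab = "wx"  ["wx"]
6. n4.depth = true  [S.idx > 14]
7. n4.off = false  [S.idx > 15]
8. n5.depth = false  [A₀.depth and A₀.off]
9. n5.off = true  [A₀.depth == true]
10. n6.key = -8  [-8]
11. n7.idx = -2  [B.key * 3 + 22]
12. n8.mk = false  [terminal]
13. n9.tag = "nk"  [terminal]
14. n10.tag = -6  [terminal]
15. n7.env = 26  [f.tag * -1 + 20]
16. n7.lab = 30  [len(e.tag) + 28]
17. n7.ok = -7  [f.tag - 1]
18. n11.depth = true  [S.env > 25]
19. n11.off = false  [S.lab > 30]
20. n12.mk = true  [terminal]
21. n13.mk = false  [terminal]
22. n14.pre = 13  [terminal]
23. n11.sig = -2  [b.pre * 2 - 28]
24. n11.live = 11  [11]
25. n6.lab = "vk"  ["vk"]
26. n5.sig = 19  [19]
27. n5.live = 18  [len(B.lab) + 16]
28. n15.key = -6  [A₁.live * 3 - 60]
29. n16.key = 1  [1]
30. n17.tag = "rx"  [terminal]
31. n16.lab = "rxm"  [e.tag ++ "m"]
32. n18.depth = false  [false]
33. n18.off = false  [B₀.key > -6]
34. n19.idx = 27  [27]
35. n20.tag = -9  [terminal]
36. n19.env = 14  [f.tag + S.idx - 4]
37. n19.lab = 13  [S.idx * 3 - 68]
38. n19.ok = 0  [f.tag + S.idx - 18]
39. n21.depth = "uz"  [terminal]
40. n18.sig = 13  [S.ok + 13]
41. n18.live = -3  [-3]
42. n15.lab = "nr"  ["nr"]
43. n4.sig = 13  [len(B.lab) + 11]
44. n4.live = 17  [A₁.live * -2 + 53]
45. n0.env = 27  [A.live + A.sig - 3]
46. n0.lab = 2  [A.sig - 11]
47. n0.ok = 5  [S.idx - 10]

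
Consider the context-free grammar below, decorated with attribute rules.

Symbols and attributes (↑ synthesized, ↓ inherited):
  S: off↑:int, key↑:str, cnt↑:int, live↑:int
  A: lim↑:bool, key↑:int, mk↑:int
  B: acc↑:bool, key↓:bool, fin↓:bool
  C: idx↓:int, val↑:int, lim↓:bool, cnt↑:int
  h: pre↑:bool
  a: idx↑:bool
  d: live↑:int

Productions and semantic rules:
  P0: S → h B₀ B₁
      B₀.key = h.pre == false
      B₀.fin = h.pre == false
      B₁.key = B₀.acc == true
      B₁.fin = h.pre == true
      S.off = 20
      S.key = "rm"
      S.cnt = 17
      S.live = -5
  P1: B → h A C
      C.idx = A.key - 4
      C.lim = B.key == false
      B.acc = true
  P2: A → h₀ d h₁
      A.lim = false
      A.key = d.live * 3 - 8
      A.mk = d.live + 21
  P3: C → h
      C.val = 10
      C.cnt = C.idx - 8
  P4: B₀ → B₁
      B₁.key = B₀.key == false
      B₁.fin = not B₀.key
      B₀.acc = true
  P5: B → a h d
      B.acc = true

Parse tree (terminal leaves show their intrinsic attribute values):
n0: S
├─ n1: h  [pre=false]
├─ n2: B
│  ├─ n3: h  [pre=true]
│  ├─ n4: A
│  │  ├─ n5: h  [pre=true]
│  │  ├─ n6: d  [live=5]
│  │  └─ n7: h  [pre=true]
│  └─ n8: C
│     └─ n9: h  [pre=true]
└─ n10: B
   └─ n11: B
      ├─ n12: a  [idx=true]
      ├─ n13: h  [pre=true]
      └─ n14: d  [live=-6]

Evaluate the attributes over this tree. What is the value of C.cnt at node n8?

-5

1. n1.pre = false  [terminal]
2. n2.key = true  [h.pre == false]
3. n2.fin = true  [h.pre == false]
4. n3.pre = true  [terminal]
5. n5.pre = true  [terminal]
6. n6.live = 5  [terminal]
7. n7.pre = true  [terminal]
8. n4.lim = false  [false]
9. n4.key = 7  [d.live * 3 - 8]
10. n4.mk = 26  [d.live + 21]
11. n8.idx = 3  [A.key - 4]
12. n8.lim = false  [B.key == false]
13. n9.pre = true  [terminal]
14. n8.val = 10  [10]
15. n8.cnt = -5  [C.idx - 8]
16. n2.acc = true  [true]
17. n10.key = true  [B₀.acc == true]
18. n10.fin = false  [h.pre == true]
19. n11.key = false  [B₀.key == false]
20. n11.fin = false  [not B₀.key]
21. n12.idx = true  [terminal]
22. n13.pre = true  [terminal]
23. n14.live = -6  [terminal]
24. n11.acc = true  [true]
25. n10.acc = true  [true]
26. n0.off = 20  [20]
27. n0.key = "rm"  ["rm"]
28. n0.cnt = 17  [17]
29. n0.live = -5  [-5]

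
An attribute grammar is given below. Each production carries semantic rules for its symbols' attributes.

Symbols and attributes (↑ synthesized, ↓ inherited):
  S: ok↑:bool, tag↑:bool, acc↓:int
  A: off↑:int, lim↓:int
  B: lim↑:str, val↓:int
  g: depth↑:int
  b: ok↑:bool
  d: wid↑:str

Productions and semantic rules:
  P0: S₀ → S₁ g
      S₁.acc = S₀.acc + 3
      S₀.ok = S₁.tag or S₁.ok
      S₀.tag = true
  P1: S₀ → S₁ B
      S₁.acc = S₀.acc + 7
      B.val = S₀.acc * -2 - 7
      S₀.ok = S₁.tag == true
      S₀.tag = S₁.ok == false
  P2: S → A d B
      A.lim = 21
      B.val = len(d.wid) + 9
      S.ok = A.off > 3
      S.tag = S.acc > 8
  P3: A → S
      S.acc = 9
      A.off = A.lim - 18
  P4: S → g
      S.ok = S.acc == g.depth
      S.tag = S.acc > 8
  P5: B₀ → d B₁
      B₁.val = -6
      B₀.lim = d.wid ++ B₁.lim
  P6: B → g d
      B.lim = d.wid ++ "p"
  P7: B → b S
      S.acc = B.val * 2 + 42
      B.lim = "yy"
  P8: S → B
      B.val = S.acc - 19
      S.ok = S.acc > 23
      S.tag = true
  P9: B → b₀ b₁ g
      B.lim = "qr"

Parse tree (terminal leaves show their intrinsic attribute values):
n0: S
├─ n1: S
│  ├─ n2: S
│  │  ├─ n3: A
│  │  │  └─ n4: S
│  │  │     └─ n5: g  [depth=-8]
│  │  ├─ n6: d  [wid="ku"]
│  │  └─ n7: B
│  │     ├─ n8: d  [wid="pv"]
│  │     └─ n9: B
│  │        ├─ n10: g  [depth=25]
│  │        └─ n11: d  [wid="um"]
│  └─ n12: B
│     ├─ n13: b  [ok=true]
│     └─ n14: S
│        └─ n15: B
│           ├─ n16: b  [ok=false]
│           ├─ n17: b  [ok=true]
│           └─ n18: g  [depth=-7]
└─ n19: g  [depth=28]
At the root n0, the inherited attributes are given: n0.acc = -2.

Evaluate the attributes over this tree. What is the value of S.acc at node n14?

1. n0.acc = -2  [given at root]
2. n1.acc = 1  [S₀.acc + 3]
3. n2.acc = 8  [S₀.acc + 7]
4. n3.lim = 21  [21]
5. n4.acc = 9  [9]
6. n5.depth = -8  [terminal]
7. n4.ok = false  [S.acc == g.depth]
8. n4.tag = true  [S.acc > 8]
9. n3.off = 3  [A.lim - 18]
10. n6.wid = "ku"  [terminal]
11. n7.val = 11  [len(d.wid) + 9]
12. n8.wid = "pv"  [terminal]
13. n9.val = -6  [-6]
14. n10.depth = 25  [terminal]
15. n11.wid = "um"  [terminal]
16. n9.lim = "ump"  [d.wid ++ "p"]
17. n7.lim = "pvump"  [d.wid ++ B₁.lim]
18. n2.ok = false  [A.off > 3]
19. n2.tag = false  [S.acc > 8]
20. n12.val = -9  [S₀.acc * -2 - 7]
21. n13.ok = true  [terminal]
22. n14.acc = 24  [B.val * 2 + 42]
23. n15.val = 5  [S.acc - 19]
24. n16.ok = false  [terminal]
25. n17.ok = true  [terminal]
26. n18.depth = -7  [terminal]
27. n15.lim = "qr"  ["qr"]
28. n14.ok = true  [S.acc > 23]
29. n14.tag = true  [true]
30. n12.lim = "yy"  ["yy"]
31. n1.ok = false  [S₁.tag == true]
32. n1.tag = true  [S₁.ok == false]
33. n19.depth = 28  [terminal]
34. n0.ok = true  [S₁.tag or S₁.ok]
35. n0.tag = true  [true]

24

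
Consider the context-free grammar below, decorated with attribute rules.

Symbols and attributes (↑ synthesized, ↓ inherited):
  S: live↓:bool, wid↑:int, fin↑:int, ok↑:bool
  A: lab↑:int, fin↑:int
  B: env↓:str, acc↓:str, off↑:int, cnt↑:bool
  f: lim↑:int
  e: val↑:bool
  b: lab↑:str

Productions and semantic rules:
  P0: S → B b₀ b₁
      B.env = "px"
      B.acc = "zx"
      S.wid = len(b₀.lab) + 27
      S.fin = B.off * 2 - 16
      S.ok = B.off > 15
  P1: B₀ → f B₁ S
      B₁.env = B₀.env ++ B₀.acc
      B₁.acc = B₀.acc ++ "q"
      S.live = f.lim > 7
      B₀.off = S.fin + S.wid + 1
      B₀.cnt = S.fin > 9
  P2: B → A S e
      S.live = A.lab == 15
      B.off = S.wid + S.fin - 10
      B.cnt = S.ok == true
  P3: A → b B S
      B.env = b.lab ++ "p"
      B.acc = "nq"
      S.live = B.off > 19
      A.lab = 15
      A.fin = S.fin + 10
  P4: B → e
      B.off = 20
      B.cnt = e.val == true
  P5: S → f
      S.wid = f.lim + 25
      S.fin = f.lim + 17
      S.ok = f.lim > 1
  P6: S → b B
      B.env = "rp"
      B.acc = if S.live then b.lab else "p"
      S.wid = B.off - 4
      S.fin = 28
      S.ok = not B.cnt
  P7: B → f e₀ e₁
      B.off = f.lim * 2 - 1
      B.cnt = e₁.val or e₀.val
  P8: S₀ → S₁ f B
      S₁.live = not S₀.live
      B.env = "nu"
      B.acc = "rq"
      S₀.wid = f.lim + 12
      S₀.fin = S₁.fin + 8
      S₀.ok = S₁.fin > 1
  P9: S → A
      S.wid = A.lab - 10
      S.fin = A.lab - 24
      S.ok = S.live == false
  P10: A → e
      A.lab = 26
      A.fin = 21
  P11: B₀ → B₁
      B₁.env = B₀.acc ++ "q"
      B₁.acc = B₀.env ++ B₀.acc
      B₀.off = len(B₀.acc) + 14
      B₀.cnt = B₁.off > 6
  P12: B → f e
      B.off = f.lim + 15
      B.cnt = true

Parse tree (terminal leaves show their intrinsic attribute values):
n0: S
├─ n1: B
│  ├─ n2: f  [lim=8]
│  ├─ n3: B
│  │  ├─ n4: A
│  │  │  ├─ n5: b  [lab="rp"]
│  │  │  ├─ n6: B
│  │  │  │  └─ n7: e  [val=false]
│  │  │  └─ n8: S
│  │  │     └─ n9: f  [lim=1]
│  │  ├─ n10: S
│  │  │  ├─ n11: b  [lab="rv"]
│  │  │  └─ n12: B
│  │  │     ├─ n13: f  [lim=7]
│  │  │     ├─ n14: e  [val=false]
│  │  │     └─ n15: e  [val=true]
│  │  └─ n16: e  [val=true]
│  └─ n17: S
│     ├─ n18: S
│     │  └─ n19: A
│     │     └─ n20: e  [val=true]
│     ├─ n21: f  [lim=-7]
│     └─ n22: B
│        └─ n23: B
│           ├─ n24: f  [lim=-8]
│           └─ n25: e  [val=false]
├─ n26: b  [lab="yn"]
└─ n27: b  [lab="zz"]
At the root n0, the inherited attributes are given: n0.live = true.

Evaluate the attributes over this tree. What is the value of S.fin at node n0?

1. n0.live = true  [given at root]
2. n1.env = "px"  ["px"]
3. n1.acc = "zx"  ["zx"]
4. n2.lim = 8  [terminal]
5. n3.env = "pxzx"  [B₀.env ++ B₀.acc]
6. n3.acc = "zxq"  [B₀.acc ++ "q"]
7. n5.lab = "rp"  [terminal]
8. n6.env = "rpp"  [b.lab ++ "p"]
9. n6.acc = "nq"  ["nq"]
10. n7.val = false  [terminal]
11. n6.off = 20  [20]
12. n6.cnt = false  [e.val == true]
13. n8.live = true  [B.off > 19]
14. n9.lim = 1  [terminal]
15. n8.wid = 26  [f.lim + 25]
16. n8.fin = 18  [f.lim + 17]
17. n8.ok = false  [f.lim > 1]
18. n4.lab = 15  [15]
19. n4.fin = 28  [S.fin + 10]
20. n10.live = true  [A.lab == 15]
21. n11.lab = "rv"  [terminal]
22. n12.env = "rp"  ["rp"]
23. n12.acc = "rv"  [if S.live then b.lab else "p"]
24. n13.lim = 7  [terminal]
25. n14.val = false  [terminal]
26. n15.val = true  [terminal]
27. n12.off = 13  [f.lim * 2 - 1]
28. n12.cnt = true  [e₁.val or e₀.val]
29. n10.wid = 9  [B.off - 4]
30. n10.fin = 28  [28]
31. n10.ok = false  [not B.cnt]
32. n16.val = true  [terminal]
33. n3.off = 27  [S.wid + S.fin - 10]
34. n3.cnt = false  [S.ok == true]
35. n17.live = true  [f.lim > 7]
36. n18.live = false  [not S₀.live]
37. n20.val = true  [terminal]
38. n19.lab = 26  [26]
39. n19.fin = 21  [21]
40. n18.wid = 16  [A.lab - 10]
41. n18.fin = 2  [A.lab - 24]
42. n18.ok = true  [S.live == false]
43. n21.lim = -7  [terminal]
44. n22.env = "nu"  ["nu"]
45. n22.acc = "rq"  ["rq"]
46. n23.env = "rqq"  [B₀.acc ++ "q"]
47. n23.acc = "nurq"  [B₀.env ++ B₀.acc]
48. n24.lim = -8  [terminal]
49. n25.val = false  [terminal]
50. n23.off = 7  [f.lim + 15]
51. n23.cnt = true  [true]
52. n22.off = 16  [len(B₀.acc) + 14]
53. n22.cnt = true  [B₁.off > 6]
54. n17.wid = 5  [f.lim + 12]
55. n17.fin = 10  [S₁.fin + 8]
56. n17.ok = true  [S₁.fin > 1]
57. n1.off = 16  [S.fin + S.wid + 1]
58. n1.cnt = true  [S.fin > 9]
59. n26.lab = "yn"  [terminal]
60. n27.lab = "zz"  [terminal]
61. n0.wid = 29  [len(b₀.lab) + 27]
62. n0.fin = 16  [B.off * 2 - 16]
63. n0.ok = true  [B.off > 15]

16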